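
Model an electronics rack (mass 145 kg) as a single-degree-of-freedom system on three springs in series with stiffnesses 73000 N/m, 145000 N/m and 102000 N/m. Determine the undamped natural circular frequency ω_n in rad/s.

15.1 rad/s

Series springs: 1/k_eq = 1/73000 + 1/145000 + 1/102000 = 3.040×10^-5, so k_eq = 32900 N/m.
ω_n = √(k_eq/m) = √(32900/145) = √226.9 = 15.06 rad/s.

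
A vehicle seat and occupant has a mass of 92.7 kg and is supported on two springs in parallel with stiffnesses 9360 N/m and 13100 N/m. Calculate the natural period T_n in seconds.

0.404 s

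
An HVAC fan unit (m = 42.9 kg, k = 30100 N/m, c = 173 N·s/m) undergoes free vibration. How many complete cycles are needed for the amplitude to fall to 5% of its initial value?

7 cycles

ζ = c/(2√(km)) = 173/(2√(30100 × 42.9)) = 173/2273 = 0.07612.
Logarithmic decrement δ = 2πζ/√(1 − ζ²) = 2π × 0.07612/√(1 − 0.00579) = 0.4797.
x_n/x₀ = e^(−nδ) ≤ 0.05; take ln: n ≥ ln(1/0.05)/δ = 2.996/0.4797 = 6.245.
So 7 complete cycles are required.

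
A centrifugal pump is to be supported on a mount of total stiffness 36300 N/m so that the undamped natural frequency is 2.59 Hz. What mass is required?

ω_n = 2πf_n = 2π × 2.59 = 16.27 rad/s.
m = k/ω_n² = 36300/16.27² = 36300/264.8 = 137.1 kg.

137 kg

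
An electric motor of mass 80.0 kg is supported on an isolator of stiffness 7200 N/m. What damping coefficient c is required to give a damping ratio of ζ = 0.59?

896 N·s/m

c_c = 2√(k·m) = 2√(7200 × 80.0) = 1518 N·s/m.
c = ζ·c_c = 0.59 × 1518 = 895.6 N·s/m.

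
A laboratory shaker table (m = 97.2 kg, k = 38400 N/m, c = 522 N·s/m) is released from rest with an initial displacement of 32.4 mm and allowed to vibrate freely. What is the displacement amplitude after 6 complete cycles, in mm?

0.190 mm

ζ = c/(2√(km)) = 522/(2√(38400 × 97.2)) = 522/3864 = 0.1351.
Logarithmic decrement δ = 2πζ/√(1 − ζ²) = 2π × 0.1351/√(1 − 0.0183) = 0.8567.
After n cycles, x_n/x₀ = e^(−nδ), so x_6 = 32.4 × e^(−6 × 0.8567) = 32.4 × 0.005857 = 0.1898 mm.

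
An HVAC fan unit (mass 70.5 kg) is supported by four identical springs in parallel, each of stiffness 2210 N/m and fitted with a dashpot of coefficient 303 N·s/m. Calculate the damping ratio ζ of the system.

0.192

Parallel springs add: k_eq = 4 × 2210 = 8840 N/m.
ω_n = √(k_eq/m) = √(8840/70.5) = 11.20 rad/s.
Critical damping c_c = 2√(k_eq·m) = 2√(8840 × 70.5) = 1579 N·s/m, so ζ = c/c_c = 303/1579 = 0.1919.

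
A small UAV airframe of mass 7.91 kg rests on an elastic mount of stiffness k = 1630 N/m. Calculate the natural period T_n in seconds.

0.438 s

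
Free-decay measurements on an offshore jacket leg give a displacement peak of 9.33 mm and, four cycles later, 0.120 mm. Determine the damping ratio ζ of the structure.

0.171

Logarithmic decrement δ = (1/n)·ln(x₀/x_n) = (1/4)·ln(9.33/0.120) = (1/4)·ln(77.75) = 1.088.
ζ = δ/√(4π² + δ²) = 1.088/√(39.48 + 1.18) = 1.088/6.377 = 0.1707.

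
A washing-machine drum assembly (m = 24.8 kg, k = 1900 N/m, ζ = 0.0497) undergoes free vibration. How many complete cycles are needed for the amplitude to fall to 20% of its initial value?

Logarithmic decrement δ = 2πζ/√(1 − ζ²) = 2π × 0.04970/√(1 − 0.00247) = 0.3127.
x_n/x₀ = e^(−nδ) ≤ 0.2; take ln: n ≥ ln(1/0.2)/δ = 1.609/0.3127 = 5.148.
So 6 complete cycles are required.

6 cycles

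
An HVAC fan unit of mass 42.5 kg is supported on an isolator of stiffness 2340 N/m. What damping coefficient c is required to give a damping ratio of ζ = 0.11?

69.4 N·s/m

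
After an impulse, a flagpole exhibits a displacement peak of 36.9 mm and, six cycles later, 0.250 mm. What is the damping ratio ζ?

0.131

Logarithmic decrement δ = (1/n)·ln(x₀/x_n) = (1/6)·ln(36.9/0.250) = (1/6)·ln(147.6) = 0.8324.
ζ = δ/√(4π² + δ²) = 0.8324/√(39.48 + 0.693) = 0.8324/6.338 = 0.1313.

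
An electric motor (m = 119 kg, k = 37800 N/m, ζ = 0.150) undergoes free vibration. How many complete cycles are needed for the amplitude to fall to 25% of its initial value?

2 cycles

Logarithmic decrement δ = 2πζ/√(1 − ζ²) = 2π × 0.1500/√(1 − 0.0225) = 0.9533.
x_n/x₀ = e^(−nδ) ≤ 0.25; take ln: n ≥ ln(1/0.25)/δ = 1.386/0.9533 = 1.454.
So 2 complete cycles are required.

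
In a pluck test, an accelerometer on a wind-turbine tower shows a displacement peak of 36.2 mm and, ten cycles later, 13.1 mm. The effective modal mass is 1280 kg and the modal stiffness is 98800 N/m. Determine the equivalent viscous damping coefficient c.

364 N·s/m

Logarithmic decrement δ = (1/n)·ln(x₀/x_n) = (1/10)·ln(36.2/13.1) = (1/10)·ln(2.763) = 0.1016.
ζ = δ/√(4π² + δ²) = 0.1016/√(39.48 + 0.0103) = 0.1016/6.284 = 0.01618.
c = ζ · 2√(km) = 0.01618 × 2√(98800 × 1280) = 0.01618 × 22490 = 363.8 N·s/m.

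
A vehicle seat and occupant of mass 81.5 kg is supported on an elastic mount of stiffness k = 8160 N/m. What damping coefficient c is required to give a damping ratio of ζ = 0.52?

c_c = 2√(k·m) = 2√(8160 × 81.5) = 1631 N·s/m.
c = ζ·c_c = 0.52 × 1631 = 848.1 N·s/m.

848 N·s/m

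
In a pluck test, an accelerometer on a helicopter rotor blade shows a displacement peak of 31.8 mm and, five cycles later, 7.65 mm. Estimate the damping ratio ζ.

0.0453

Logarithmic decrement δ = (1/n)·ln(x₀/x_n) = (1/5)·ln(31.8/7.65) = (1/5)·ln(4.157) = 0.2850.
ζ = δ/√(4π² + δ²) = 0.2850/√(39.48 + 0.0812) = 0.2850/6.290 = 0.04530.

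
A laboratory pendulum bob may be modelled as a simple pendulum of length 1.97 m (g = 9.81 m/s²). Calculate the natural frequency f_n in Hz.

For a simple pendulum ω_n = √(g/L) = √(9.81/1.97) = √4.980 = 2.232 rad/s.
f_n = ω_n/(2π) = 2.232/6.283 = 0.3552 Hz.

0.355 Hz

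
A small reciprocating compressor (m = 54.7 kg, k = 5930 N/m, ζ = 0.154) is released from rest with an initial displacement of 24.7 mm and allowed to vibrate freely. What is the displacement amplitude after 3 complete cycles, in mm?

1.31 mm

Logarithmic decrement δ = 2πζ/√(1 − ζ²) = 2π × 0.1540/√(1 − 0.0237) = 0.9793.
After n cycles, x_n/x₀ = e^(−nδ), so x_3 = 24.7 × e^(−3 × 0.9793) = 24.7 × 0.05298 = 1.309 mm.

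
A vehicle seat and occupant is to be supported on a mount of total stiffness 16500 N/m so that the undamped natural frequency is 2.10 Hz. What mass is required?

ω_n = 2πf_n = 2π × 2.10 = 13.19 rad/s.
m = k/ω_n² = 16500/13.19² = 16500/174.1 = 94.77 kg.

94.8 kg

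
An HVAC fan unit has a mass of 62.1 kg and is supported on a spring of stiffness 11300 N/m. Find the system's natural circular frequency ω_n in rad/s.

13.5 rad/s

ω_n = √(k/m) = √(11300/62.1) = √182.0 = 13.49 rad/s.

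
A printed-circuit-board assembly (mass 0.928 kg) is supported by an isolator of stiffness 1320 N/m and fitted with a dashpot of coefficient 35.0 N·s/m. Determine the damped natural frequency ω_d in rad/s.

32.7 rad/s

ω_n = √(k/m) = √(1320/0.928) = 37.71 rad/s.
Critical damping c_c = 2√(k·m) = 2√(1320 × 0.928) = 70.00 N·s/m, so ζ = c/c_c = 35.0/70.00 = 0.5000.
ω_d = ω_n√(1 − ζ²) = 37.71 × √(1 − 0.250) = 32.66 rad/s.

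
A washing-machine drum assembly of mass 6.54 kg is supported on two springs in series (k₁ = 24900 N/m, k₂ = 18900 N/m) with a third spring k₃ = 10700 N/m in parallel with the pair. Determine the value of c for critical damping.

Series pair: k_s = k₁k₂/(k₁+k₂) = (24900)(18900)/(24900 + 18900) = 10740 N/m. In parallel with k₃: k_eq = 10740 + 10700 = 21440 N/m.
c_c = 2√(k_eq·m) = 2√(21440 × 6.54) = 2 × 374.5 = 749.0 N·s/m.

749 N·s/m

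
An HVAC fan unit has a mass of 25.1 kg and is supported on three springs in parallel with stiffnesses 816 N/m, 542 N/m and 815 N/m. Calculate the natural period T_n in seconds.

Parallel springs add: k_eq = 816 + 542 + 815 = 2173 N/m.
ω_n = √(k_eq/m) = √(2173/25.1) = √86.57 = 9.304 rad/s.
T_n = 2π/ω_n = 6.283/9.304 = 0.6753 s.

0.675 s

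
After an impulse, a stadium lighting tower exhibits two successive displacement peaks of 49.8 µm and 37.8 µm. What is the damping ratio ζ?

0.0438

Logarithmic decrement δ = (1/n)·ln(x₀/x_n) = (1/1)·ln(49.8/37.8) = (1/1)·ln(1.317) = 0.2757.
ζ = δ/√(4π² + δ²) = 0.2757/√(39.48 + 0.0760) = 0.2757/6.289 = 0.04384.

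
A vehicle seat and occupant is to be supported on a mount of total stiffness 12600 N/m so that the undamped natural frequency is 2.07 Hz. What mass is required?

74.5 kg

ω_n = 2πf_n = 2π × 2.07 = 13.01 rad/s.
m = k/ω_n² = 12600/13.01² = 12600/169.2 = 74.49 kg.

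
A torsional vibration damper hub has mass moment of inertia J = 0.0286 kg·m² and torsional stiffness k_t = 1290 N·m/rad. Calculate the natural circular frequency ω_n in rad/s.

212 rad/s

ω_n = √(k_t/J) = √(1290/0.0286) = √45100 = 212.4 rad/s.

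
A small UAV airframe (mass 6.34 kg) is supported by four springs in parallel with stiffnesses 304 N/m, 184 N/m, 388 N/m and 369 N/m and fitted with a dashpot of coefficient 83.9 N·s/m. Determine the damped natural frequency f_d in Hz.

1.97 Hz

Parallel springs add: k_eq = 304 + 184 + 388 + 369 = 1245 N/m.
ω_n = √(k_eq/m) = √(1245/6.34) = 14.01 rad/s.
Critical damping c_c = 2√(k_eq·m) = 2√(1245 × 6.34) = 177.7 N·s/m, so ζ = c/c_c = 83.9/177.7 = 0.4722.
ω_d = ω_n√(1 − ζ²) = 14.01 × √(1 − 0.223) = 12.35 rad/s.
f_d = ω_d/(2π) = 1.966 Hz.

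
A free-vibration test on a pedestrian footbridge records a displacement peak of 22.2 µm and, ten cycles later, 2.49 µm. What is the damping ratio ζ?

0.0348

Logarithmic decrement δ = (1/n)·ln(x₀/x_n) = (1/10)·ln(22.2/2.49) = (1/10)·ln(8.916) = 0.2188.
ζ = δ/√(4π² + δ²) = 0.2188/√(39.48 + 0.0479) = 0.2188/6.287 = 0.03480.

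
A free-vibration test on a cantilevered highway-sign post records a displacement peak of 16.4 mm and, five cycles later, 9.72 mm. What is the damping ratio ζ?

Logarithmic decrement δ = (1/n)·ln(x₀/x_n) = (1/5)·ln(16.4/9.72) = (1/5)·ln(1.687) = 0.1046.
ζ = δ/√(4π² + δ²) = 0.1046/√(39.48 + 0.0109) = 0.1046/6.284 = 0.01665.

0.0166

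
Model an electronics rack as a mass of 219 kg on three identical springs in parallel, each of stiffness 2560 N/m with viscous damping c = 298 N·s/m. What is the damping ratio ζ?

0.115

Parallel springs add: k_eq = 3 × 2560 = 7680 N/m.
ω_n = √(k_eq/m) = √(7680/219) = 5.922 rad/s.
Critical damping c_c = 2√(k_eq·m) = 2√(7680 × 219) = 2594 N·s/m, so ζ = c/c_c = 298/2594 = 0.1149.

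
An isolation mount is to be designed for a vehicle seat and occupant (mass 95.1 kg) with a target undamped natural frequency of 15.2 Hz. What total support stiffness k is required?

867000 N/m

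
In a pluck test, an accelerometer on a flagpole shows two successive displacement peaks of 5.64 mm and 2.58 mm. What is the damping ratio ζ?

Logarithmic decrement δ = (1/n)·ln(x₀/x_n) = (1/1)·ln(5.64/2.58) = (1/1)·ln(2.186) = 0.7821.
ζ = δ/√(4π² + δ²) = 0.7821/√(39.48 + 0.612) = 0.7821/6.332 = 0.1235.

0.124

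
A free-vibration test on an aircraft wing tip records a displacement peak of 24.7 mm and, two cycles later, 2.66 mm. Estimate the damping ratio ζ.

0.175

Logarithmic decrement δ = (1/n)·ln(x₀/x_n) = (1/2)·ln(24.7/2.66) = (1/2)·ln(9.286) = 1.114.
ζ = δ/√(4π² + δ²) = 1.114/√(39.48 + 1.24) = 1.114/6.381 = 0.1746.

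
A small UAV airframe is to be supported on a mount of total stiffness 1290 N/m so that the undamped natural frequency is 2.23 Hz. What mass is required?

6.57 kg

ω_n = 2πf_n = 2π × 2.23 = 14.01 rad/s.
m = k/ω_n² = 1290/14.01² = 1290/196.3 = 6.571 kg.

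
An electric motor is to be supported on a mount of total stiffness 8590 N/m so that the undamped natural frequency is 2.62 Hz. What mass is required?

31.7 kg

ω_n = 2πf_n = 2π × 2.62 = 16.46 rad/s.
m = k/ω_n² = 8590/16.46² = 8590/271.0 = 31.70 kg.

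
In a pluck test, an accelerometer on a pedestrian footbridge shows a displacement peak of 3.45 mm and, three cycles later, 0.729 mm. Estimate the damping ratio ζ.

Logarithmic decrement δ = (1/n)·ln(x₀/x_n) = (1/3)·ln(3.45/0.729) = (1/3)·ln(4.733) = 0.5182.
ζ = δ/√(4π² + δ²) = 0.5182/√(39.48 + 0.268) = 0.5182/6.305 = 0.08219.

0.0822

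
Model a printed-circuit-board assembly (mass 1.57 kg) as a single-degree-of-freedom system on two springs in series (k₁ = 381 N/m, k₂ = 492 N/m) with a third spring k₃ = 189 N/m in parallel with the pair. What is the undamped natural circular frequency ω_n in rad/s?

Series pair: k_s = k₁k₂/(k₁+k₂) = (381)(492)/(381 + 492) = 214.7 N/m. In parallel with k₃: k_eq = 214.7 + 189 = 403.7 N/m.
ω_n = √(k_eq/m) = √(403.7/1.57) = √257.1 = 16.04 rad/s.

16.0 rad/s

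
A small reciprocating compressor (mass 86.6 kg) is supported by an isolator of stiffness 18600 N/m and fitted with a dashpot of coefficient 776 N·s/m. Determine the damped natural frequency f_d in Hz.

ω_n = √(k/m) = √(18600/86.6) = 14.66 rad/s.
Critical damping c_c = 2√(k·m) = 2√(18600 × 86.6) = 2538 N·s/m, so ζ = c/c_c = 776/2538 = 0.3057.
ω_d = ω_n√(1 − ζ²) = 14.66 × √(1 − 0.0935) = 13.95 rad/s.
f_d = ω_d/(2π) = 2.221 Hz.

2.22 Hz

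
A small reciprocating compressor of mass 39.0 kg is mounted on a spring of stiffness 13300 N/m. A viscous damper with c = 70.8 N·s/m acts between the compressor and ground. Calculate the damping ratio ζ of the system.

ω_n = √(k/m) = √(13300/39.0) = 18.47 rad/s.
Critical damping c_c = 2√(k·m) = 2√(13300 × 39.0) = 1440 N·s/m, so ζ = c/c_c = 70.8/1440 = 0.04915.

0.0492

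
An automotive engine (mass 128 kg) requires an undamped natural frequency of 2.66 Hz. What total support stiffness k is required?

35800 N/m

ω_n = 2πf_n = 2π × 2.66 = 16.71 rad/s.
k = m·ω_n² = 128 × 16.71² = 128 × 279.3 = 35750 N/m.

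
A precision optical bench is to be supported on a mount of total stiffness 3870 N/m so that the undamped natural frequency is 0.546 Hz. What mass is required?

329 kg

ω_n = 2πf_n = 2π × 0.546 = 3.431 rad/s.
m = k/ω_n² = 3870/3.431² = 3870/11.77 = 328.8 kg.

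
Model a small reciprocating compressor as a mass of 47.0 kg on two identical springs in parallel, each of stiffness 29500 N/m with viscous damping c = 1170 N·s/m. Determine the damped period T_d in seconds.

0.189 s

Parallel springs add: k_eq = 2 × 29500 = 59000 N/m.
ω_n = √(k_eq/m) = √(59000/47.0) = 35.43 rad/s.
Critical damping c_c = 2√(k_eq·m) = 2√(59000 × 47.0) = 3330 N·s/m, so ζ = c/c_c = 1170/3330 = 0.3513.
ω_d = ω_n√(1 − ζ²) = 35.43 × √(1 − 0.123) = 33.17 rad/s.
T_d = 2π/ω_d = 0.1894 s.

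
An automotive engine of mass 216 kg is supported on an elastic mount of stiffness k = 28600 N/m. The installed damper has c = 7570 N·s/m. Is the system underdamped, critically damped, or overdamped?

overdamped

c_c = 2√(k·m) = 4971 N·s/m; ζ = c/c_c = 7570/4971 = 1.52.
Since ζ > 1 the system is overdamped.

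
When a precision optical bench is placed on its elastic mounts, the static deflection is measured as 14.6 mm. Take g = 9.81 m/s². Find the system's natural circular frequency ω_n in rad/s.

ω_n = √(g/δ_st) = √(9.81/0.0146) = √671.9 = 25.92 rad/s.

25.9 rad/s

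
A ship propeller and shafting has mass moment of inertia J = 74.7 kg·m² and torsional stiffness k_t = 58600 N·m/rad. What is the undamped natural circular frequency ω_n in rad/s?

ω_n = √(k_t/J) = √(58600/74.7) = √784.5 = 28.01 rad/s.

28.0 rad/s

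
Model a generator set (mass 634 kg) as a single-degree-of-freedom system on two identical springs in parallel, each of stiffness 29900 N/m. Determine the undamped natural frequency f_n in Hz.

1.55 Hz

Parallel springs add: k_eq = 2 × 29900 = 59800 N/m.
ω_n = √(k_eq/m) = √(59800/634) = √94.32 = 9.712 rad/s.
f_n = ω_n/(2π) = 9.712/6.283 = 1.546 Hz.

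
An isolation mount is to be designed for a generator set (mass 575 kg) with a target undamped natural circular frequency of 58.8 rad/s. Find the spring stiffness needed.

1990000 N/m

k = m·ω_n² = 575 × 58.80² = 575 × 3457 = 1988000 N/m.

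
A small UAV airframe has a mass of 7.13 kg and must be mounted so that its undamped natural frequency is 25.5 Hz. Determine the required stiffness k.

ω_n = 2πf_n = 2π × 25.5 = 160.2 rad/s.
k = m·ω_n² = 7.13 × 160.2² = 7.13 × 25670 = 183000 N/m.

183000 N/m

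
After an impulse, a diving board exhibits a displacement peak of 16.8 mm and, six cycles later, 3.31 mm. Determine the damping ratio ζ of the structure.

Logarithmic decrement δ = (1/n)·ln(x₀/x_n) = (1/6)·ln(16.8/3.31) = (1/6)·ln(5.076) = 0.2707.
ζ = δ/√(4π² + δ²) = 0.2707/√(39.48 + 0.0733) = 0.2707/6.289 = 0.04305.

0.0430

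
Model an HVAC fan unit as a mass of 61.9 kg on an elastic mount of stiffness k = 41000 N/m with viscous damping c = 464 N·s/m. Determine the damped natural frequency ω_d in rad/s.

25.5 rad/s

ω_n = √(k/m) = √(41000/61.9) = 25.74 rad/s.
Critical damping c_c = 2√(k·m) = 2√(41000 × 61.9) = 3186 N·s/m, so ζ = c/c_c = 464/3186 = 0.1456.
ω_d = ω_n√(1 − ζ²) = 25.74 × √(1 − 0.0212) = 25.46 rad/s.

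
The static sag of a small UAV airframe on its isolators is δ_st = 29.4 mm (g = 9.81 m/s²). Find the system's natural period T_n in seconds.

ω_n = √(g/δ_st) = √(9.81/0.0294) = √333.7 = 18.27 rad/s.
T_n = 2π/ω_n = 6.283/18.27 = 0.3440 s.

0.344 s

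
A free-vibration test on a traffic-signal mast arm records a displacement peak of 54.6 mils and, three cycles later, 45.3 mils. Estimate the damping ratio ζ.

Logarithmic decrement δ = (1/n)·ln(x₀/x_n) = (1/3)·ln(54.6/45.3) = (1/3)·ln(1.205) = 0.06224.
ζ = δ/√(4π² + δ²) = 0.06224/√(39.48 + 0.00387) = 0.06224/6.283 = 0.009906.

0.00991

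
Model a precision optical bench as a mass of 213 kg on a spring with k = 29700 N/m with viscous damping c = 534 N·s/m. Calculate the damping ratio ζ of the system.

ω_n = √(k/m) = √(29700/213) = 11.81 rad/s.
Critical damping c_c = 2√(k·m) = 2√(29700 × 213) = 5030 N·s/m, so ζ = c/c_c = 534/5030 = 0.1062.

0.106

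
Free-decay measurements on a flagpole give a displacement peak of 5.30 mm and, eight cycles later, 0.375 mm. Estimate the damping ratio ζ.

Logarithmic decrement δ = (1/n)·ln(x₀/x_n) = (1/8)·ln(5.30/0.375) = (1/8)·ln(14.13) = 0.3311.
ζ = δ/√(4π² + δ²) = 0.3311/√(39.48 + 0.110) = 0.3311/6.292 = 0.05262.

0.0526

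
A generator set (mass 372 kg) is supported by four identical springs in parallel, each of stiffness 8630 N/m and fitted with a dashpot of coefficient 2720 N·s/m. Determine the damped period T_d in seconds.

0.705 s

Parallel springs add: k_eq = 4 × 8630 = 34520 N/m.
ω_n = √(k_eq/m) = √(34520/372) = 9.633 rad/s.
Critical damping c_c = 2√(k_eq·m) = 2√(34520 × 372) = 7167 N·s/m, so ζ = c/c_c = 2720/7167 = 0.3795.
ω_d = ω_n√(1 − ζ²) = 9.633 × √(1 − 0.144) = 8.912 rad/s.
T_d = 2π/ω_d = 0.7050 s.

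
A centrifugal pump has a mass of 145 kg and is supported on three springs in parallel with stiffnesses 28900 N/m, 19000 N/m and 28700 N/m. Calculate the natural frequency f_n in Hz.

3.66 Hz

Parallel springs add: k_eq = 28900 + 19000 + 28700 = 76600 N/m.
ω_n = √(k_eq/m) = √(76600/145) = √528.3 = 22.98 rad/s.
f_n = ω_n/(2π) = 22.98/6.283 = 3.658 Hz.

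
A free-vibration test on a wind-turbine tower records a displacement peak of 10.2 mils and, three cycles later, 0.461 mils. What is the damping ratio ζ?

0.162

Logarithmic decrement δ = (1/n)·ln(x₀/x_n) = (1/3)·ln(10.2/0.461) = (1/3)·ln(22.13) = 1.032.
ζ = δ/√(4π² + δ²) = 1.032/√(39.48 + 1.07) = 1.032/6.367 = 0.1621.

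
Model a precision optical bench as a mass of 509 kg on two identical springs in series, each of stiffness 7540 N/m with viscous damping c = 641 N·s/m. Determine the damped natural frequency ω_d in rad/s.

Series springs: 1/k_eq = 2/7540, so k_eq = 7540/2 = 3770 N/m.
ω_n = √(k_eq/m) = √(3770/509) = 2.722 rad/s.
Critical damping c_c = 2√(k_eq·m) = 2√(3770 × 509) = 2771 N·s/m, so ζ = c/c_c = 641/2771 = 0.2314.
ω_d = ω_n√(1 − ζ²) = 2.722 × √(1 − 0.0535) = 2.648 rad/s.

2.65 rad/s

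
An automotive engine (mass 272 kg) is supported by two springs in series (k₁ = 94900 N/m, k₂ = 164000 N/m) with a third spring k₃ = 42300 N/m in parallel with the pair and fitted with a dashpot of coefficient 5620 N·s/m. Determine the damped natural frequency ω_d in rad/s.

Series pair: k_s = k₁k₂/(k₁+k₂) = (94900)(164000)/(94900 + 164000) = 60110 N/m. In parallel with k₃: k_eq = 60110 + 42300 = 102400 N/m.
ω_n = √(k_eq/m) = √(102400/272) = 19.40 rad/s.
Critical damping c_c = 2√(k_eq·m) = 2√(102400 × 272) = 10560 N·s/m, so ζ = c/c_c = 5620/10560 = 0.5324.
ω_d = ω_n√(1 − ζ²) = 19.40 × √(1 − 0.283) = 16.43 rad/s.

16.4 rad/s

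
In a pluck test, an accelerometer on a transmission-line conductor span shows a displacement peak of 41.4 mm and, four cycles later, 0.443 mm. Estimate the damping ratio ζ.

0.178

Logarithmic decrement δ = (1/n)·ln(x₀/x_n) = (1/4)·ln(41.4/0.443) = (1/4)·ln(93.45) = 1.134.
ζ = δ/√(4π² + δ²) = 1.134/√(39.48 + 1.29) = 1.134/6.385 = 0.1777.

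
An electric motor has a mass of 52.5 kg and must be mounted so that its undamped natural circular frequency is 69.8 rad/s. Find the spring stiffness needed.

k = m·ω_n² = 52.5 × 69.80² = 52.5 × 4872 = 255800 N/m.

256000 N/m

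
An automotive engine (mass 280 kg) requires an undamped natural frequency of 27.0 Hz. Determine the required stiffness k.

8060000 N/m

ω_n = 2πf_n = 2π × 27.0 = 169.6 rad/s.
k = m·ω_n² = 280 × 169.6² = 280 × 28780 = 8058000 N/m.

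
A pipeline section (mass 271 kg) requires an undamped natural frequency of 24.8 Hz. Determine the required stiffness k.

ω_n = 2πf_n = 2π × 24.8 = 155.8 rad/s.
k = m·ω_n² = 271 × 155.8² = 271 × 24280 = 6580000 N/m.

6580000 N/m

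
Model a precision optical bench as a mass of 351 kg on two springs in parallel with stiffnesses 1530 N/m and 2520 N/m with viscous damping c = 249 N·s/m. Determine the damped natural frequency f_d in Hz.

0.538 Hz

Parallel springs add: k_eq = 1530 + 2520 = 4050 N/m.
ω_n = √(k_eq/m) = √(4050/351) = 3.397 rad/s.
Critical damping c_c = 2√(k_eq·m) = 2√(4050 × 351) = 2385 N·s/m, so ζ = c/c_c = 249/2385 = 0.1044.
ω_d = ω_n√(1 − ζ²) = 3.397 × √(1 − 0.0109) = 3.378 rad/s.
f_d = ω_d/(2π) = 0.5377 Hz.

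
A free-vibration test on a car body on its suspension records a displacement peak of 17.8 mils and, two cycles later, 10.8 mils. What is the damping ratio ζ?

Logarithmic decrement δ = (1/n)·ln(x₀/x_n) = (1/2)·ln(17.8/10.8) = (1/2)·ln(1.648) = 0.2498.
ζ = δ/√(4π² + δ²) = 0.2498/√(39.48 + 0.0624) = 0.2498/6.288 = 0.03973.

0.0397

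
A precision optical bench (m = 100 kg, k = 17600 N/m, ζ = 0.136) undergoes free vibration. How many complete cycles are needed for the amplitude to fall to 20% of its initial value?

2 cycles

Logarithmic decrement δ = 2πζ/√(1 − ζ²) = 2π × 0.1360/√(1 − 0.0185) = 0.8625.
x_n/x₀ = e^(−nδ) ≤ 0.2; take ln: n ≥ ln(1/0.2)/δ = 1.609/0.8625 = 1.866.
So 2 complete cycles are required.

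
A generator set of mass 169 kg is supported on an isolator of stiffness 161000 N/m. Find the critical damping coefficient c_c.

10400 N·s/m

c_c = 2√(k·m) = 2√(161000 × 169) = 2 × 5216 = 10430 N·s/m.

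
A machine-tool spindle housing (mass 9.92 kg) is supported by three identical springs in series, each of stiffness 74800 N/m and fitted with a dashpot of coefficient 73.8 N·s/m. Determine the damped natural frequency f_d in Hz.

Series springs: 1/k_eq = 3/74800, so k_eq = 74800/3 = 24930 N/m.
ω_n = √(k_eq/m) = √(24930/9.92) = 50.13 rad/s.
Critical damping c_c = 2√(k_eq·m) = 2√(24930 × 9.92) = 994.7 N·s/m, so ζ = c/c_c = 73.8/994.7 = 0.07420.
ω_d = ω_n√(1 − ζ²) = 50.13 × √(1 − 0.00551) = 50.00 rad/s.
f_d = ω_d/(2π) = 7.957 Hz.

7.96 Hz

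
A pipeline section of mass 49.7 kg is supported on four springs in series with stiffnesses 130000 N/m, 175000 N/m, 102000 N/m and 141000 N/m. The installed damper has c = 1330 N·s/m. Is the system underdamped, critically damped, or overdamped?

Series springs: 1/k_eq = 1/130000 + 1/175000 + 1/102000 + 1/141000 = 3.030×10^-5, so k_eq = 33000 N/m.
c_c = 2√(k_eq·m) = 2561 N·s/m; ζ = c/c_c = 1330/2561 = 0.519.
Since ζ < 1 the system is underdamped.

underdamped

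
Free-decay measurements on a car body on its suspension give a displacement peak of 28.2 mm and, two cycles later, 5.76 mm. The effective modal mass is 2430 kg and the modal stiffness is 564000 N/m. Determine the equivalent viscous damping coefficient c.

9280 N·s/m

Logarithmic decrement δ = (1/n)·ln(x₀/x_n) = (1/2)·ln(28.2/5.76) = (1/2)·ln(4.896) = 0.7942.
ζ = δ/√(4π² + δ²) = 0.7942/√(39.48 + 0.631) = 0.7942/6.333 = 0.1254.
c = ζ · 2√(km) = 0.1254 × 2√(564000 × 2430) = 0.1254 × 74040 = 9285 N·s/m.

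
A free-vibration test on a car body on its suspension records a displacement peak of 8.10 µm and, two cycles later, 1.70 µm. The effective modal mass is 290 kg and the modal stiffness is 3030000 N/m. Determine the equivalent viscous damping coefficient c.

Logarithmic decrement δ = (1/n)·ln(x₀/x_n) = (1/2)·ln(8.10/1.70) = (1/2)·ln(4.765) = 0.7806.
ζ = δ/√(4π² + δ²) = 0.7806/√(39.48 + 0.609) = 0.7806/6.331 = 0.1233.
c = ζ · 2√(km) = 0.1233 × 2√(3030000 × 290) = 0.1233 × 59290 = 7309 N·s/m.

7310 N·s/m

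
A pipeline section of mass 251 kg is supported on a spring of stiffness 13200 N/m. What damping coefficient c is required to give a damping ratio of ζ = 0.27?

c_c = 2√(k·m) = 2√(13200 × 251) = 3640 N·s/m.
c = ζ·c_c = 0.27 × 3640 = 982.9 N·s/m.

983 N·s/m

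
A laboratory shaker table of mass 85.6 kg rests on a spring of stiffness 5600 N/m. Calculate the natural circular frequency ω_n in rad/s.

8.09 rad/s

ω_n = √(k/m) = √(5600/85.6) = √65.42 = 8.088 rad/s.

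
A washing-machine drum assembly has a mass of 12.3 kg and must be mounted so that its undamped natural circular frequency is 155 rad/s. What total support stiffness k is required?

k = m·ω_n² = 12.3 × 155.0² = 12.3 × 24020 = 295500 N/m.

296000 N/m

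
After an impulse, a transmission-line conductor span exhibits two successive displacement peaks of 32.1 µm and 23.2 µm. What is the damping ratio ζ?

0.0516

Logarithmic decrement δ = (1/n)·ln(x₀/x_n) = (1/1)·ln(32.1/23.2) = (1/1)·ln(1.384) = 0.3247.
ζ = δ/√(4π² + δ²) = 0.3247/√(39.48 + 0.105) = 0.3247/6.292 = 0.05161.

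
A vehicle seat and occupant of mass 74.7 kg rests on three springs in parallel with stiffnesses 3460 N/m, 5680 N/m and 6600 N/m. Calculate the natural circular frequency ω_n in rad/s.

14.5 rad/s

Parallel springs add: k_eq = 3460 + 5680 + 6600 = 15740 N/m.
ω_n = √(k_eq/m) = √(15740/74.7) = √210.7 = 14.52 rad/s.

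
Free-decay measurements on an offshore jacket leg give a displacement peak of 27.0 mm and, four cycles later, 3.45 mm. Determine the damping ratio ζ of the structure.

Logarithmic decrement δ = (1/n)·ln(x₀/x_n) = (1/4)·ln(27.0/3.45) = (1/4)·ln(7.826) = 0.5144.
ζ = δ/√(4π² + δ²) = 0.5144/√(39.48 + 0.265) = 0.5144/6.304 = 0.08159.

0.0816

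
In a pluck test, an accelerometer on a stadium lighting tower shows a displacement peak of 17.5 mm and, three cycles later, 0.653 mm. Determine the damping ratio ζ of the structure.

Logarithmic decrement δ = (1/n)·ln(x₀/x_n) = (1/3)·ln(17.5/0.653) = (1/3)·ln(26.80) = 1.096.
ζ = δ/√(4π² + δ²) = 1.096/√(39.48 + 1.20) = 1.096/6.378 = 0.1719.

0.172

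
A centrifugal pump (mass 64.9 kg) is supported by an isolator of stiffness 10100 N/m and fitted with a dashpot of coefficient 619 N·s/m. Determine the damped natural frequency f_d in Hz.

1.83 Hz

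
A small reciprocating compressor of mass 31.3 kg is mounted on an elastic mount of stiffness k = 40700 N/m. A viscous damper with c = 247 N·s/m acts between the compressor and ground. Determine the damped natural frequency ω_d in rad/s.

35.8 rad/s

ω_n = √(k/m) = √(40700/31.3) = 36.06 rad/s.
Critical damping c_c = 2√(k·m) = 2√(40700 × 31.3) = 2257 N·s/m, so ζ = c/c_c = 247/2257 = 0.1094.
ω_d = ω_n√(1 − ζ²) = 36.06 × √(1 − 0.0120) = 35.84 rad/s.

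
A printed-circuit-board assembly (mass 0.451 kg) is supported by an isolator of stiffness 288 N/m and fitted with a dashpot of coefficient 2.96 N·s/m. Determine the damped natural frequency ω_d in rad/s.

25.1 rad/s

ω_n = √(k/m) = √(288.0/0.451) = 25.27 rad/s.
Critical damping c_c = 2√(k·m) = 2√(288.0 × 0.451) = 22.79 N·s/m, so ζ = c/c_c = 2.96/22.79 = 0.1299.
ω_d = ω_n√(1 − ζ²) = 25.27 × √(1 − 0.0169) = 25.06 rad/s.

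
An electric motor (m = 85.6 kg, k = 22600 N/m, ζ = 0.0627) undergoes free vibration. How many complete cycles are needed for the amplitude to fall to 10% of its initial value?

Logarithmic decrement δ = 2πζ/√(1 − ζ²) = 2π × 0.06270/√(1 − 0.00393) = 0.3947.
x_n/x₀ = e^(−nδ) ≤ 0.1; take ln: n ≥ ln(1/0.1)/δ = 2.303/0.3947 = 5.833.
So 6 complete cycles are required.

6 cycles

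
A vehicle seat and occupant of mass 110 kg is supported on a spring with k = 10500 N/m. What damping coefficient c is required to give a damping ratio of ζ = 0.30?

645 N·s/m

c_c = 2√(k·m) = 2√(10500 × 110) = 2149 N·s/m.
c = ζ·c_c = 0.30 × 2149 = 644.8 N·s/m.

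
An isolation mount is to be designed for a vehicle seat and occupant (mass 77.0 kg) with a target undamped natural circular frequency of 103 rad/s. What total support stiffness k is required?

817000 N/m

k = m·ω_n² = 77.0 × 103.0² = 77.0 × 10610 = 816900 N/m.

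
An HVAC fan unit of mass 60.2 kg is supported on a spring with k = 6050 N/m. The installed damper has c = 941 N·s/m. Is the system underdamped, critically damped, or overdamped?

underdamped

c_c = 2√(k·m) = 1207 N·s/m; ζ = c/c_c = 941/1207 = 0.780.
Since ζ < 1 the system is underdamped.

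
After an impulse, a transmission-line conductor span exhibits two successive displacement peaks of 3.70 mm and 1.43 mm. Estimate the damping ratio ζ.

0.150

Logarithmic decrement δ = (1/n)·ln(x₀/x_n) = (1/1)·ln(3.70/1.43) = (1/1)·ln(2.587) = 0.9507.
ζ = δ/√(4π² + δ²) = 0.9507/√(39.48 + 0.904) = 0.9507/6.355 = 0.1496.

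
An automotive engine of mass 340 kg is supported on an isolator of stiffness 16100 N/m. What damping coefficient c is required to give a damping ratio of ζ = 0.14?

c_c = 2√(k·m) = 2√(16100 × 340) = 4679 N·s/m.
c = ζ·c_c = 0.14 × 4679 = 655.1 N·s/m.

655 N·s/m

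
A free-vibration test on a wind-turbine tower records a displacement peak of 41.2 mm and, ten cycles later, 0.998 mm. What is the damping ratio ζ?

0.0591

Logarithmic decrement δ = (1/n)·ln(x₀/x_n) = (1/10)·ln(41.2/0.998) = (1/10)·ln(41.28) = 0.3720.
ζ = δ/√(4π² + δ²) = 0.3720/√(39.48 + 0.138) = 0.3720/6.294 = 0.05911.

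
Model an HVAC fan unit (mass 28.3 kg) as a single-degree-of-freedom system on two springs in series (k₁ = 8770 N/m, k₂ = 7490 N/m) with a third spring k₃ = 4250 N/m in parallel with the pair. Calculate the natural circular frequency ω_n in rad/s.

Series pair: k_s = k₁k₂/(k₁+k₂) = (8770)(7490)/(8770 + 7490) = 4040 N/m. In parallel with k₃: k_eq = 4040 + 4250 = 8290 N/m.
ω_n = √(k_eq/m) = √(8290/28.3) = √292.9 = 17.12 rad/s.

17.1 rad/s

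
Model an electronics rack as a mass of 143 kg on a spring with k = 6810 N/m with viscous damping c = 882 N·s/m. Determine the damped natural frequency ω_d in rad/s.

ω_n = √(k/m) = √(6810/143) = 6.901 rad/s.
Critical damping c_c = 2√(k·m) = 2√(6810 × 143) = 1974 N·s/m, so ζ = c/c_c = 882/1974 = 0.4469.
ω_d = ω_n√(1 − ζ²) = 6.901 × √(1 − 0.200) = 6.173 rad/s.

6.17 rad/s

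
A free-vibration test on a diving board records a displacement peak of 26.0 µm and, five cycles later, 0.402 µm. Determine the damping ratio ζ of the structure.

0.132

Logarithmic decrement δ = (1/n)·ln(x₀/x_n) = (1/5)·ln(26.0/0.402) = (1/5)·ln(64.68) = 0.8339.
ζ = δ/√(4π² + δ²) = 0.8339/√(39.48 + 0.695) = 0.8339/6.338 = 0.1316.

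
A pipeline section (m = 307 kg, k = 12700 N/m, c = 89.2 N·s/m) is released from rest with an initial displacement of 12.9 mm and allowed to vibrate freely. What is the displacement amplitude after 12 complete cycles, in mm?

2.35 mm

ζ = c/(2√(km)) = 89.2/(2√(12700 × 307)) = 89.2/3949 = 0.02259.
Logarithmic decrement δ = 2πζ/√(1 − ζ²) = 2π × 0.02259/√(1 − 0.000510) = 0.1420.
After n cycles, x_n/x₀ = e^(−nδ), so x_12 = 12.9 × e^(−12 × 0.1420) = 12.9 × 0.1820 = 2.348 mm.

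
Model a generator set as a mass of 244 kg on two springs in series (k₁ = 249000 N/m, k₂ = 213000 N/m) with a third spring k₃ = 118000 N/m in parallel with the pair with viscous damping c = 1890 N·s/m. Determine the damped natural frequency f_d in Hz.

Series pair: k_s = k₁k₂/(k₁+k₂) = (249000)(213000)/(249000 + 213000) = 114800 N/m. In parallel with k₃: k_eq = 114800 + 118000 = 232800 N/m.
ω_n = √(k_eq/m) = √(232800/244) = 30.89 rad/s.
Critical damping c_c = 2√(k_eq·m) = 2√(232800 × 244) = 15070 N·s/m, so ζ = c/c_c = 1890/15070 = 0.1254.
ω_d = ω_n√(1 − ζ²) = 30.89 × √(1 − 0.0157) = 30.64 rad/s.
f_d = ω_d/(2π) = 4.877 Hz.

4.88 Hz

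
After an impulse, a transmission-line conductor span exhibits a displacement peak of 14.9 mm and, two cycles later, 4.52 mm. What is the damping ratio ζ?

0.0945

Logarithmic decrement δ = (1/n)·ln(x₀/x_n) = (1/2)·ln(14.9/4.52) = (1/2)·ln(3.296) = 0.5964.
ζ = δ/√(4π² + δ²) = 0.5964/√(39.48 + 0.356) = 0.5964/6.311 = 0.09450.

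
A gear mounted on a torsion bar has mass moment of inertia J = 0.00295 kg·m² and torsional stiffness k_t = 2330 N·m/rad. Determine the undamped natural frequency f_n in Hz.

ω_n = √(k_t/J) = √(2330/0.00295) = √789800 = 888.7 rad/s.
f_n = ω_n/(2π) = 888.7/6.283 = 141.4 Hz.

141 Hz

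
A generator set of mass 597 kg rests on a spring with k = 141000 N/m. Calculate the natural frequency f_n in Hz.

2.45 Hz

ω_n = √(k/m) = √(141000/597) = √236.2 = 15.37 rad/s.
f_n = ω_n/(2π) = 15.37/6.283 = 2.446 Hz.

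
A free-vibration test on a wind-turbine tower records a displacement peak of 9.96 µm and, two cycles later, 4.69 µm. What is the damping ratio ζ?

Logarithmic decrement δ = (1/n)·ln(x₀/x_n) = (1/2)·ln(9.96/4.69) = (1/2)·ln(2.124) = 0.3766.
ζ = δ/√(4π² + δ²) = 0.3766/√(39.48 + 0.142) = 0.3766/6.294 = 0.05983.

0.0598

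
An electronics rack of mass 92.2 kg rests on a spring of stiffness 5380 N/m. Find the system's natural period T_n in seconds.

ω_n = √(k/m) = √(5380/92.2) = √58.35 = 7.639 rad/s.
T_n = 2π/ω_n = 6.283/7.639 = 0.8225 s.

0.823 s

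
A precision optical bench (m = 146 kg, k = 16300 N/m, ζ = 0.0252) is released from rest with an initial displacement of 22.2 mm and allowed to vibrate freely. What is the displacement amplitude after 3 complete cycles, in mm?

Logarithmic decrement δ = 2πζ/√(1 − ζ²) = 2π × 0.02520/√(1 − 0.000635) = 0.1584.
After n cycles, x_n/x₀ = e^(−nδ), so x_3 = 22.2 × e^(−3 × 0.1584) = 22.2 × 0.6218 = 13.80 mm.

13.8 mm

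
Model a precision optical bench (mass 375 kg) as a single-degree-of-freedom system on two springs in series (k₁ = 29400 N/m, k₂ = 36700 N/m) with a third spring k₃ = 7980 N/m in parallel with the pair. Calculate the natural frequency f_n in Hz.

1.28 Hz

Series pair: k_s = k₁k₂/(k₁+k₂) = (29400)(36700)/(29400 + 36700) = 16320 N/m. In parallel with k₃: k_eq = 16320 + 7980 = 24300 N/m.
ω_n = √(k_eq/m) = √(24300/375) = √64.81 = 8.050 rad/s.
f_n = ω_n/(2π) = 8.050/6.283 = 1.281 Hz.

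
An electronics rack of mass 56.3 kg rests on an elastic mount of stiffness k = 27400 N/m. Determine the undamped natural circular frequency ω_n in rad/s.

22.1 rad/s

ω_n = √(k/m) = √(27400/56.3) = √486.7 = 22.06 rad/s.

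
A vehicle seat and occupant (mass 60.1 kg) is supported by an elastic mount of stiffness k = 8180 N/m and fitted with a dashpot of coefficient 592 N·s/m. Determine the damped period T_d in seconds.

0.594 s

ω_n = √(k/m) = √(8180/60.1) = 11.67 rad/s.
Critical damping c_c = 2√(k·m) = 2√(8180 × 60.1) = 1402 N·s/m, so ζ = c/c_c = 592/1402 = 0.4222.
ω_d = ω_n√(1 − ζ²) = 11.67 × √(1 − 0.178) = 10.58 rad/s.
T_d = 2π/ω_d = 0.5941 s.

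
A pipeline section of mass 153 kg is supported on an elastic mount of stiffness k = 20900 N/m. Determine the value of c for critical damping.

3580 N·s/m

c_c = 2√(k·m) = 2√(20900 × 153) = 2 × 1788 = 3576 N·s/m.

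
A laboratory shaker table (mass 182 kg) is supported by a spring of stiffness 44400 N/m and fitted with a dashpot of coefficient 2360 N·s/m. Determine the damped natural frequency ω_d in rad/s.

14.2 rad/s

ω_n = √(k/m) = √(44400/182) = 15.62 rad/s.
Critical damping c_c = 2√(k·m) = 2√(44400 × 182) = 5685 N·s/m, so ζ = c/c_c = 2360/5685 = 0.4151.
ω_d = ω_n√(1 − ζ²) = 15.62 × √(1 − 0.172) = 14.21 rad/s.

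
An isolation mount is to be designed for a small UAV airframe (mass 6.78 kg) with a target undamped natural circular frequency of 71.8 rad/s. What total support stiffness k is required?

35000 N/m

k = m·ω_n² = 6.78 × 71.80² = 6.78 × 5155 = 34950 N/m.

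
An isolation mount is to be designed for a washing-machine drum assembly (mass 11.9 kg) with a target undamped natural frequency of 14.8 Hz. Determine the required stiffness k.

103000 N/m

ω_n = 2πf_n = 2π × 14.8 = 92.99 rad/s.
k = m·ω_n² = 11.9 × 92.99² = 11.9 × 8647 = 102900 N/m.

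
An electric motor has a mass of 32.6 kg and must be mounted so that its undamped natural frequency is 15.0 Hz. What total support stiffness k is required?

ω_n = 2πf_n = 2π × 15.0 = 94.25 rad/s.
k = m·ω_n² = 32.6 × 94.25² = 32.6 × 8883 = 289600 N/m.

290000 N/m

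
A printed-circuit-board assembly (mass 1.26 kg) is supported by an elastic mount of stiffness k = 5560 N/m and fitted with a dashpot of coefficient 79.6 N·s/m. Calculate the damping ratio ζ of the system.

ω_n = √(k/m) = √(5560/1.26) = 66.43 rad/s.
Critical damping c_c = 2√(k·m) = 2√(5560 × 1.26) = 167.4 N·s/m, so ζ = c/c_c = 79.6/167.4 = 0.4755.

0.476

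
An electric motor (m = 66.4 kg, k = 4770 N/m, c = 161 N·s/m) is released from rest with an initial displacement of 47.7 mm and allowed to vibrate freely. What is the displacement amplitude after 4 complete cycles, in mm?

1.26 mm

ζ = c/(2√(km)) = 161/(2√(4770 × 66.4)) = 161/1126 = 0.1430.
Logarithmic decrement δ = 2πζ/√(1 − ζ²) = 2π × 0.1430/√(1 − 0.0205) = 0.9081.
After n cycles, x_n/x₀ = e^(−nδ), so x_4 = 47.7 × e^(−4 × 0.9081) = 47.7 × 0.02646 = 1.262 mm.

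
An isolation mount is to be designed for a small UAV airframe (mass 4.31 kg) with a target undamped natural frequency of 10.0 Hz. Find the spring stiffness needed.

ω_n = 2πf_n = 2π × 10.0 = 62.83 rad/s.
k = m·ω_n² = 4.31 × 62.83² = 4.31 × 3948 = 17020 N/m.

17000 N/m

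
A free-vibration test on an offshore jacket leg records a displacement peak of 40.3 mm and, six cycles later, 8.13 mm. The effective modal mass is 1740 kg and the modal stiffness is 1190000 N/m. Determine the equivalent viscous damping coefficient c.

Logarithmic decrement δ = (1/n)·ln(x₀/x_n) = (1/6)·ln(40.3/8.13) = (1/6)·ln(4.957) = 0.2668.
ζ = δ/√(4π² + δ²) = 0.2668/√(39.48 + 0.0712) = 0.2668/6.289 = 0.04242.
c = ζ · 2√(km) = 0.04242 × 2√(1190000 × 1740) = 0.04242 × 91010 = 3861 N·s/m.

3860 N·s/m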